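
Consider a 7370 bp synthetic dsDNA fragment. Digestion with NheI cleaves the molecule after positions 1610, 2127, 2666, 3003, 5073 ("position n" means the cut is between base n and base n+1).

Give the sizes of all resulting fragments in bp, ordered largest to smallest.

Linear molecule, 5 cuts → 6 fragments:
  1610 − 0 = 1610 bp
  2127 − 1610 = 517 bp
  2666 − 2127 = 539 bp
  3003 − 2666 = 337 bp
  5073 − 3003 = 2070 bp
  7370 − 5073 = 2297 bp
Sorted largest to smallest: 2297, 2070, 1610, 539, 517, 337 bp.

2297, 2070, 1610, 539, 517, 337 bp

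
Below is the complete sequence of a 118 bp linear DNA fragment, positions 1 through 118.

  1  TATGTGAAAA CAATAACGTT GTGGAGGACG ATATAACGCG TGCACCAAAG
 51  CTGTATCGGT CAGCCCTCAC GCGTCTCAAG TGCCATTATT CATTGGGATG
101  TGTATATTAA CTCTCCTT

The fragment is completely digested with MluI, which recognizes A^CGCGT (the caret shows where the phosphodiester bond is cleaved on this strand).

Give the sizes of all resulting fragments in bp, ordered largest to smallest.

MluI sites (ACGCGT) start at positions 36, 69.
MluI cuts after the first base of each site, so after positions 36, 69.
Linear molecule, 2 cuts → 3 fragments:
  1–36 → 36 bp
  37–69 → 33 bp
  70–118 → 49 bp
Sorted largest to smallest: 49, 36, 33 bp.

49, 36, 33 bp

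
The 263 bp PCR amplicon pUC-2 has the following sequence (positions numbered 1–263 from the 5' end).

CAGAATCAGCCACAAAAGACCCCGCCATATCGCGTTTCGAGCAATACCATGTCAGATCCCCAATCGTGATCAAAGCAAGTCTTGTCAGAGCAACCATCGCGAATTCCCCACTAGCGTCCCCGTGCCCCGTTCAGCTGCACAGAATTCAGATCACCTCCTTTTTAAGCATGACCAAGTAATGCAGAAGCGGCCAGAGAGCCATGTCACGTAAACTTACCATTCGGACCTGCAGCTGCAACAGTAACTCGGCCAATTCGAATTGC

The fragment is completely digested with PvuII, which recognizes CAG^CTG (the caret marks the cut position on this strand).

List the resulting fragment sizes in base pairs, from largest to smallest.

134, 98, 31 bp

PvuII sites (CAGCTG) start at positions 132, 230.
PvuII cuts after base 3 of each site, so after positions 134, 232.
Linear molecule, 2 cuts → 3 fragments:
  1–134 → 134 bp
  135–232 → 98 bp
  233–263 → 31 bp
Sorted largest to smallest: 134, 98, 31 bp.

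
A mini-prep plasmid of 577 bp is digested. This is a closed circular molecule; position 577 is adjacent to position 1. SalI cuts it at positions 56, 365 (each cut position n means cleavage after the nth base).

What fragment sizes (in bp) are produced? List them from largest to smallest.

Circular molecule, 2 cuts → 2 fragments:
  365 − 56 = 309 bp
  wrap: 577 − 365 + 56 = 268 bp
Sorted largest to smallest: 309, 268 bp.

309, 268 bp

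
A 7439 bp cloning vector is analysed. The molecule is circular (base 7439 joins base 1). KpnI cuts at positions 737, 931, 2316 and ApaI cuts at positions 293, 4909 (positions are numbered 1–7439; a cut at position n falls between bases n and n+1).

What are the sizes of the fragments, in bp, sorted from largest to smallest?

Combined cut positions (sorted): 293, 737, 931, 2316, 4909.
Circular molecule, 5 cuts → 5 fragments:
  737 − 293 = 444 bp
  931 − 737 = 194 bp
  2316 − 931 = 1385 bp
  4909 − 2316 = 2593 bp
  wrap: 7439 − 4909 + 293 = 2823 bp
Sorted largest to smallest: 2823, 2593, 1385, 444, 194 bp.

2823, 2593, 1385, 444, 194 bp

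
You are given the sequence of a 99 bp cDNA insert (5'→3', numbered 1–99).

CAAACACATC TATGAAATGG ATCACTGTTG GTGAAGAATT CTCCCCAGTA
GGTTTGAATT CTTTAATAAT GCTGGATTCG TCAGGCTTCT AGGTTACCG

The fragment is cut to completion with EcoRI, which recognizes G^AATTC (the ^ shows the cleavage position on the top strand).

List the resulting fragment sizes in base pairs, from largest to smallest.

43, 36, 20 bp

EcoRI sites (GAATTC) start at positions 36, 56.
EcoRI cuts after the first base of each site, so after positions 36, 56.
Linear molecule, 2 cuts → 3 fragments:
  1–36 → 36 bp
  37–56 → 20 bp
  57–99 → 43 bp
Sorted largest to smallest: 43, 36, 20 bp.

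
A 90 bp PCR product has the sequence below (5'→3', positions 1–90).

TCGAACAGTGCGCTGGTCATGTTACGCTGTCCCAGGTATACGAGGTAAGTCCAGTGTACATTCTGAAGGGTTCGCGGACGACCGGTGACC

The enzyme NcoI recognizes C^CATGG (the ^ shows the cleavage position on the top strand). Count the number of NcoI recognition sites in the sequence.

0

No occurrence of CCATGG is present in the sequence.
NcoI does not cut: 0 sites.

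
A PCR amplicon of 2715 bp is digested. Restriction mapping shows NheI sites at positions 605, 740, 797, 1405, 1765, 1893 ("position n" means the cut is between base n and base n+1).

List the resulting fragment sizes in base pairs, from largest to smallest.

822, 608, 605, 360, 135, 128, 57 bp

Linear molecule, 6 cuts → 7 fragments:
  605 − 0 = 605 bp
  740 − 605 = 135 bp
  797 − 740 = 57 bp
  1405 − 797 = 608 bp
  1765 − 1405 = 360 bp
  1893 − 1765 = 128 bp
  2715 − 1893 = 822 bp
Sorted largest to smallest: 822, 608, 605, 360, 135, 128, 57 bp.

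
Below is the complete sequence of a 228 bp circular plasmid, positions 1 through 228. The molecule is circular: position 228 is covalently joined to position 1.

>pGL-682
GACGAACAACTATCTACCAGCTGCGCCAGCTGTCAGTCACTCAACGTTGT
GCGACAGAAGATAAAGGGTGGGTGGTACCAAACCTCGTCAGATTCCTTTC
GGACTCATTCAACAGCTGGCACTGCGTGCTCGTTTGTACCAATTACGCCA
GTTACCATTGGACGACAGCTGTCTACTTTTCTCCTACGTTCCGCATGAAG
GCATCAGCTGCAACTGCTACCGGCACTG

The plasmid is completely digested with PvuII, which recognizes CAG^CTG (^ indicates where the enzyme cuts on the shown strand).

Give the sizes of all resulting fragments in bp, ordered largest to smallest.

PvuII sites (CAGCTG) start at positions 18, 27, 113, 166, 205.
PvuII cuts after base 3 of each site, so after positions 20, 29, 115, 168, 207.
Circular molecule, 5 cuts → 5 fragments:
  21–29 → 9 bp
  30–115 → 86 bp
  116–168 → 53 bp
  169–207 → 39 bp
  208–228 then 1–20 → 21 + 20 = 41 bp
Sorted largest to smallest: 86, 53, 41, 39, 9 bp.

86, 53, 41, 39, 9 bp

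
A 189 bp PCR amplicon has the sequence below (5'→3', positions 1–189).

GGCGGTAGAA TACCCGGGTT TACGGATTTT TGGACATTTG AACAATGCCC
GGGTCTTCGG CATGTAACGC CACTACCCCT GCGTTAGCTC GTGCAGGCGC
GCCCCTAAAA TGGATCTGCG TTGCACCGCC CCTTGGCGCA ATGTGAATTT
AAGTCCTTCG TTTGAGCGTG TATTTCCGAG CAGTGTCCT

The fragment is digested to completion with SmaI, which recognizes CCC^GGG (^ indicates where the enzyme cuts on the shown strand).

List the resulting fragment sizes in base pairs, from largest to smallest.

SmaI sites (CCCGGG) start at positions 13, 48.
SmaI cuts after base 3 of each site, so after positions 15, 50.
Linear molecule, 2 cuts → 3 fragments:
  1–15 → 15 bp
  16–50 → 35 bp
  51–189 → 139 bp
Sorted largest to smallest: 139, 35, 15 bp.

139, 35, 15 bp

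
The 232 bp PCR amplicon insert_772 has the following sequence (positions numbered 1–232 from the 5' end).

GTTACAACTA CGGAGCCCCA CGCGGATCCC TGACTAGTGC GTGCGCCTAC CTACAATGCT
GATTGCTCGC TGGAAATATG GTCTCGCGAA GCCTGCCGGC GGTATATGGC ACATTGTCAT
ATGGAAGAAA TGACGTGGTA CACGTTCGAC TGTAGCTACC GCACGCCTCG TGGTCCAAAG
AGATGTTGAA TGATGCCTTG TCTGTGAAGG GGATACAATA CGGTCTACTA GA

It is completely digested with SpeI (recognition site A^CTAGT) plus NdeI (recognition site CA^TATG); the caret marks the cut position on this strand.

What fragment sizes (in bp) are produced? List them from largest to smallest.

The SpeI site (ACTAGT) starts at position 33.
SpeI cuts after the first base of each site, so after position 33.
The NdeI site (CATATG) starts at position 118.
NdeI cuts after base 2 of each site, so after position 119.
Combined cut positions: 33, 119.
Linear molecule, 2 cuts → 3 fragments:
  1–33 → 33 bp
  34–119 → 86 bp
  120–232 → 113 bp
Sorted largest to smallest: 113, 86, 33 bp.

113, 86, 33 bp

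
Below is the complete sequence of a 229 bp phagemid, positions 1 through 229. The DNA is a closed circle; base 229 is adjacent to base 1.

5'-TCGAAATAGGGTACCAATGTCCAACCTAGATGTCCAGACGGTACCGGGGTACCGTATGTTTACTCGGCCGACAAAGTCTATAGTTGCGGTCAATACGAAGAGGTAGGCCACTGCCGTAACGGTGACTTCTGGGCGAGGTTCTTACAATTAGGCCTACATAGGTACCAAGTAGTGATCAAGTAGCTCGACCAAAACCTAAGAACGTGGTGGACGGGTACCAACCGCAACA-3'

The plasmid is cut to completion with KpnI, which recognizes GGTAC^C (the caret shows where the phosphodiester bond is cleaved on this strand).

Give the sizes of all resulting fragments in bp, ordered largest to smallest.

113, 53, 30, 25, 8 bp

KpnI sites (GGTACC) start at positions 10, 40, 48, 161, 214.
KpnI cuts after base 5 of each site (before the last base), so after positions 14, 44, 52, 165, 218.
Circular molecule, 5 cuts → 5 fragments:
  15–44 → 30 bp
  45–52 → 8 bp
  53–165 → 113 bp
  166–218 → 53 bp
  219–229 then 1–14 → 11 + 14 = 25 bp
Sorted largest to smallest: 113, 53, 30, 25, 8 bp.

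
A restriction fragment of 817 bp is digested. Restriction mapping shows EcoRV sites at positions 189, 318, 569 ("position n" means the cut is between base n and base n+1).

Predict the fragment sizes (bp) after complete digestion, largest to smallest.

251, 248, 189, 129 bp

Linear molecule, 3 cuts → 4 fragments:
  189 − 0 = 189 bp
  318 − 189 = 129 bp
  569 − 318 = 251 bp
  817 − 569 = 248 bp
Sorted largest to smallest: 251, 248, 189, 129 bp.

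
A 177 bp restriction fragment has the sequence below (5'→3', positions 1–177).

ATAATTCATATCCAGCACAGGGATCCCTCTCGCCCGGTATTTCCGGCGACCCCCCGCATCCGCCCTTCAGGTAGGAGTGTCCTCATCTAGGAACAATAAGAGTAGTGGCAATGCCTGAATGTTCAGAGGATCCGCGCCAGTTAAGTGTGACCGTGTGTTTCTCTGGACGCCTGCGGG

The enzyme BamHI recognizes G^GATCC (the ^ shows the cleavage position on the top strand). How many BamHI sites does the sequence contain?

GGATCC occurs starting at positions 21, 128.
BamHI cuts at 2 sites.

2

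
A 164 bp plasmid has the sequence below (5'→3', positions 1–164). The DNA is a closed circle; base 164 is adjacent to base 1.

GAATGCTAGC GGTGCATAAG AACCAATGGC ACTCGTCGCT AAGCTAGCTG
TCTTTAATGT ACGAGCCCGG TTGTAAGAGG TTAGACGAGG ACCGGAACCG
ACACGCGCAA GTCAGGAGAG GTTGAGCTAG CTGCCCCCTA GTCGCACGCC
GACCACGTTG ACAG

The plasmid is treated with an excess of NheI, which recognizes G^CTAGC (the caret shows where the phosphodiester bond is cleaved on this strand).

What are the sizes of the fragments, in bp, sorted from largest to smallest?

83, 43, 38 bp

NheI sites (GCTAGC) start at positions 5, 43, 126.
NheI cuts after the first base of each site, so after positions 5, 43, 126.
Circular molecule, 3 cuts → 3 fragments:
  6–43 → 38 bp
  44–126 → 83 bp
  127–164 then 1–5 → 38 + 5 = 43 bp
Sorted largest to smallest: 83, 43, 38 bp.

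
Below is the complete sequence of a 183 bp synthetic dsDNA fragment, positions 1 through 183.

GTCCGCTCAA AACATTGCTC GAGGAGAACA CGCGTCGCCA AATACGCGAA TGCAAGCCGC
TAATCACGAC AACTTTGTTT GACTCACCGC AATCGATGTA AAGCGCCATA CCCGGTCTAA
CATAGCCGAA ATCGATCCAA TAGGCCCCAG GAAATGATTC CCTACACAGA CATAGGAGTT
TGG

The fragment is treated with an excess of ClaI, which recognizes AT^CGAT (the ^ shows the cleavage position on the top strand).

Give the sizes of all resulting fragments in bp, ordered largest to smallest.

ClaI sites (ATCGAT) start at positions 92, 131.
ClaI cuts after base 2 of each site, so after positions 93, 132.
Linear molecule, 2 cuts → 3 fragments:
  1–93 → 93 bp
  94–132 → 39 bp
  133–183 → 51 bp
Sorted largest to smallest: 93, 51, 39 bp.

93, 51, 39 bp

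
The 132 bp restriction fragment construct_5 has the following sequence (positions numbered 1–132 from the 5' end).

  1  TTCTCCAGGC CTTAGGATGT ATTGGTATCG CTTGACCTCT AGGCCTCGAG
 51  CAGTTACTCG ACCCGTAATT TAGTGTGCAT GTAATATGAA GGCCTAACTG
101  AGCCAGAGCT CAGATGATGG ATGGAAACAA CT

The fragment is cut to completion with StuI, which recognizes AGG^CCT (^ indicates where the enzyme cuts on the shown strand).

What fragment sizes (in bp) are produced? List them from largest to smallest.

StuI sites (AGGCCT) start at positions 7, 41, 90.
StuI cuts after base 3 of each site, so after positions 9, 43, 92.
Linear molecule, 3 cuts → 4 fragments:
  1–9 → 9 bp
  10–43 → 34 bp
  44–92 → 49 bp
  93–132 → 40 bp
Sorted largest to smallest: 49, 40, 34, 9 bp.

49, 40, 34, 9 bp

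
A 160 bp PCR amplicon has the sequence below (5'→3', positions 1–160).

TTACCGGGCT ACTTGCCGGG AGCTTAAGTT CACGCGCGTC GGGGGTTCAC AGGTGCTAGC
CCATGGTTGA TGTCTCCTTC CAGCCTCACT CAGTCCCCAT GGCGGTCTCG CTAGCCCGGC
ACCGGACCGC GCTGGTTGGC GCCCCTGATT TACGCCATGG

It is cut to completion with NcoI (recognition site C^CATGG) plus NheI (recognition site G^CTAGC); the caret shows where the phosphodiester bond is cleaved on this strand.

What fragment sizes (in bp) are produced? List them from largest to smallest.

NcoI sites (CCATGG) start at positions 61, 97, 155.
NcoI cuts after the first base of each site, so after positions 61, 97, 155.
NheI sites (GCTAGC) start at positions 55, 110.
NheI cuts after the first base of each site, so after positions 55, 110.
Combined cut positions: 55, 61, 97, 110, 155.
Linear molecule, 5 cuts → 6 fragments:
  1–55 → 55 bp
  56–61 → 6 bp
  62–97 → 36 bp
  98–110 → 13 bp
  111–155 → 45 bp
  156–160 → 5 bp
Sorted largest to smallest: 55, 45, 36, 13, 6, 5 bp.

55, 45, 36, 13, 6, 5 bp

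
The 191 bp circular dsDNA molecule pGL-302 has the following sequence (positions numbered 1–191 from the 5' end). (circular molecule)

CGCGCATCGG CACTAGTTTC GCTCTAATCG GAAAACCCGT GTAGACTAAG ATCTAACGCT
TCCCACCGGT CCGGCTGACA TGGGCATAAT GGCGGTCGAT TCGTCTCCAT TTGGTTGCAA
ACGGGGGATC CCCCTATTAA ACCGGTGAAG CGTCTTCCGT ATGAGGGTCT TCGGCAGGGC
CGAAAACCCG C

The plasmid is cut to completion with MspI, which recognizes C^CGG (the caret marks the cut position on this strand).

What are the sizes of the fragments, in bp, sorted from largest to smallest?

115, 71, 5 bp

MspI sites (CCGG) start at positions 66, 71, 142.
MspI cuts after the first base of each site, so after positions 66, 71, 142.
Circular molecule, 3 cuts → 3 fragments:
  67–71 → 5 bp
  72–142 → 71 bp
  143–191 then 1–66 → 49 + 66 = 115 bp
Sorted largest to smallest: 115, 71, 5 bp.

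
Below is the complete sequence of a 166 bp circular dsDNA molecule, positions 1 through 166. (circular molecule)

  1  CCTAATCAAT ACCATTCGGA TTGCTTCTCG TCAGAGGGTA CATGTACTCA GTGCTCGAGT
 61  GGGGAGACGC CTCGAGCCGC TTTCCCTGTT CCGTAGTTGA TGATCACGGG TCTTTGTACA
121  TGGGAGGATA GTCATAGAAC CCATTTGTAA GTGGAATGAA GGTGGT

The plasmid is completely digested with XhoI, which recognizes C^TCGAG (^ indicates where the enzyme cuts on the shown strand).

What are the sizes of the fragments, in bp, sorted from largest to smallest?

XhoI sites (CTCGAG) start at positions 54, 71.
XhoI cuts after the first base of each site, so after positions 54, 71.
Circular molecule, 2 cuts → 2 fragments:
  55–71 → 17 bp
  72–166 then 1–54 → 95 + 54 = 149 bp
Sorted largest to smallest: 149, 17 bp.

149, 17 bp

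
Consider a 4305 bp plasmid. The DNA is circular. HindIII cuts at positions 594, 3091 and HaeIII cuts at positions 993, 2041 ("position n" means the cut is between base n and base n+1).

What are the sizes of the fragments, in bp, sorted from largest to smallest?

1808, 1050, 1048, 399 bp

Combined cut positions (sorted): 594, 993, 2041, 3091.
Circular molecule, 4 cuts → 4 fragments:
  993 − 594 = 399 bp
  2041 − 993 = 1048 bp
  3091 − 2041 = 1050 bp
  wrap: 4305 − 3091 + 594 = 1808 bp
Sorted largest to smallest: 1808, 1050, 1048, 399 bp.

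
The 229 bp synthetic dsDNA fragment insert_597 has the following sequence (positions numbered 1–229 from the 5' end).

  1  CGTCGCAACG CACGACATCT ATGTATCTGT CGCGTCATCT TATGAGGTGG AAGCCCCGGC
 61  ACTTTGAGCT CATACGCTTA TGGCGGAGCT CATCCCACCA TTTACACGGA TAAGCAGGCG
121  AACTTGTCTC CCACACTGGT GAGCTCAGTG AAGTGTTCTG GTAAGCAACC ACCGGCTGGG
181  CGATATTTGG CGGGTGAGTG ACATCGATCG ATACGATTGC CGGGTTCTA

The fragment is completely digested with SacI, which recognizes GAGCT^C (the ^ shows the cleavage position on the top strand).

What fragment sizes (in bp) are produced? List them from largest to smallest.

84, 70, 55, 20 bp

SacI sites (GAGCTC) start at positions 66, 86, 141.
SacI cuts after base 5 of each site (before the last base), so after positions 70, 90, 145.
Linear molecule, 3 cuts → 4 fragments:
  1–70 → 70 bp
  71–90 → 20 bp
  91–145 → 55 bp
  146–229 → 84 bp
Sorted largest to smallest: 84, 70, 55, 20 bp.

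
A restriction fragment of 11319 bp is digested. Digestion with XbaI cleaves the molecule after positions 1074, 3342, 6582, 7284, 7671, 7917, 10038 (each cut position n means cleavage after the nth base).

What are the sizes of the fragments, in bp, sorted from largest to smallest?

3240, 2268, 2121, 1281, 1074, 702, 387, 246 bp

Linear molecule, 7 cuts → 8 fragments:
  1074 − 0 = 1074 bp
  3342 − 1074 = 2268 bp
  6582 − 3342 = 3240 bp
  7284 − 6582 = 702 bp
  7671 − 7284 = 387 bp
  7917 − 7671 = 246 bp
  10038 − 7917 = 2121 bp
  11319 − 10038 = 1281 bp
Sorted largest to smallest: 3240, 2268, 2121, 1281, 1074, 702, 387, 246 bp.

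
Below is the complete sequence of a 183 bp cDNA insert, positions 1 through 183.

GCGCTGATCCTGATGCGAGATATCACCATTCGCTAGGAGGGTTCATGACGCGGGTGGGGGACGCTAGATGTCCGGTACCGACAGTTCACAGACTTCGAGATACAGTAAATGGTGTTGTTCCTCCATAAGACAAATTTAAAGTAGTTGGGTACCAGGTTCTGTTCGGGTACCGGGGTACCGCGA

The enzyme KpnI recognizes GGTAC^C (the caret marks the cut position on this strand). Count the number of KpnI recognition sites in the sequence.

4

GGTACC occurs starting at positions 74, 148, 166, 174.
KpnI cuts at 4 sites.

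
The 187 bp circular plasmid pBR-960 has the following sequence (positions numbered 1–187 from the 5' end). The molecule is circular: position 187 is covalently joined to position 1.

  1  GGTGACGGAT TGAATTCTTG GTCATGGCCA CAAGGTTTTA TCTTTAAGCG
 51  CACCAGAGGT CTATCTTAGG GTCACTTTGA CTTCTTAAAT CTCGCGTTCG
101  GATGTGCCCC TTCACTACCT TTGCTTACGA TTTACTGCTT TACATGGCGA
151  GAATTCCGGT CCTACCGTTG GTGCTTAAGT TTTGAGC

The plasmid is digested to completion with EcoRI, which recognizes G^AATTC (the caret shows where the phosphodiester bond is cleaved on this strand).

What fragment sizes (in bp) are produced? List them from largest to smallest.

EcoRI sites (GAATTC) start at positions 12, 151.
EcoRI cuts after the first base of each site, so after positions 12, 151.
Circular molecule, 2 cuts → 2 fragments:
  13–151 → 139 bp
  152–187 then 1–12 → 36 + 12 = 48 bp
Sorted largest to smallest: 139, 48 bp.

139, 48 bp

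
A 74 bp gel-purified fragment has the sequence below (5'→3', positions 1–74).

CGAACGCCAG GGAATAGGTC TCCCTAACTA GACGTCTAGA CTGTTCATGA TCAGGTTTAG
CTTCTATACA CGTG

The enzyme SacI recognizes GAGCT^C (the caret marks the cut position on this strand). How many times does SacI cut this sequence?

0

No occurrence of GAGCTC is present in the sequence.
SacI does not cut: 0 sites.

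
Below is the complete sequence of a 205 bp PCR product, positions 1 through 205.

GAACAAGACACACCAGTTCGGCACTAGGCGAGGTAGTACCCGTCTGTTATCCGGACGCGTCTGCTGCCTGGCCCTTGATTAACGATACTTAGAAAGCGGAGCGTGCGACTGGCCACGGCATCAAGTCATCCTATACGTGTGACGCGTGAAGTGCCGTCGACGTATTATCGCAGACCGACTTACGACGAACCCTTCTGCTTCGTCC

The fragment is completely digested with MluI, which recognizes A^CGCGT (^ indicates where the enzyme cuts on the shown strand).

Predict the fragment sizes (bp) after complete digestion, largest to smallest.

87, 63, 55 bp

MluI sites (ACGCGT) start at positions 55, 142.
MluI cuts after the first base of each site, so after positions 55, 142.
Linear molecule, 2 cuts → 3 fragments:
  1–55 → 55 bp
  56–142 → 87 bp
  143–205 → 63 bp
Sorted largest to smallest: 87, 63, 55 bp.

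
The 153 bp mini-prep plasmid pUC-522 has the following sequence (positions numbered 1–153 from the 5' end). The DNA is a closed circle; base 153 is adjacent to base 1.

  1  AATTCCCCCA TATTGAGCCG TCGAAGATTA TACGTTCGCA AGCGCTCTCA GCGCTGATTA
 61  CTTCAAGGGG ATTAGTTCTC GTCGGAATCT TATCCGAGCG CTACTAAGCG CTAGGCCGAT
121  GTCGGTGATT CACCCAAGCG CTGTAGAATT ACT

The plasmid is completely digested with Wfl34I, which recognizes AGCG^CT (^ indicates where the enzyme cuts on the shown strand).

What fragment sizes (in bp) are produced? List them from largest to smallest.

57, 47, 30, 10, 9 bp

Wfl34I sites (AGCGCT) start at positions 41, 50, 97, 107, 137.
Wfl34I cuts after base 4 of each site, so after positions 44, 53, 100, 110, 140.
Circular molecule, 5 cuts → 5 fragments:
  45–53 → 9 bp
  54–100 → 47 bp
  101–110 → 10 bp
  111–140 → 30 bp
  141–153 then 1–44 → 13 + 44 = 57 bp
Sorted largest to smallest: 57, 47, 30, 10, 9 bp.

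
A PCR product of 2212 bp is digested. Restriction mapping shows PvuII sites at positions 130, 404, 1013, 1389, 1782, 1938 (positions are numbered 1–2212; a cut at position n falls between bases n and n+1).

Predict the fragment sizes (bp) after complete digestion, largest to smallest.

609, 393, 376, 274, 274, 156, 130 bp

Linear molecule, 6 cuts → 7 fragments:
  130 − 0 = 130 bp
  404 − 130 = 274 bp
  1013 − 404 = 609 bp
  1389 − 1013 = 376 bp
  1782 − 1389 = 393 bp
  1938 − 1782 = 156 bp
  2212 − 1938 = 274 bp
Sorted largest to smallest: 609, 393, 376, 274, 274, 156, 130 bp.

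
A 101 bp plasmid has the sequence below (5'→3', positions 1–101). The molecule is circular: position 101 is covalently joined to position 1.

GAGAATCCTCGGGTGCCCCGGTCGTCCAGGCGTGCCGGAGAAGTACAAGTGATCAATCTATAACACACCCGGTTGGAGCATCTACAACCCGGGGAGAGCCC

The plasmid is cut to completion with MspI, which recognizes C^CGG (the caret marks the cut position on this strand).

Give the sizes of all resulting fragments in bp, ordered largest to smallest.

MspI sites (CCGG) start at positions 18, 35, 69, 89.
MspI cuts after the first base of each site, so after positions 18, 35, 69, 89.
Circular molecule, 4 cuts → 4 fragments:
  19–35 → 17 bp
  36–69 → 34 bp
  70–89 → 20 bp
  90–101 then 1–18 → 12 + 18 = 30 bp
Sorted largest to smallest: 34, 30, 20, 17 bp.

34, 30, 20, 17 bp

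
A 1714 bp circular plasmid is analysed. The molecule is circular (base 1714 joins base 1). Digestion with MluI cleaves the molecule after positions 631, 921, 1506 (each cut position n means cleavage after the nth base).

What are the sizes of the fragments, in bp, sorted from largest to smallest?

Circular molecule, 3 cuts → 3 fragments:
  921 − 631 = 290 bp
  1506 − 921 = 585 bp
  wrap: 1714 − 1506 + 631 = 839 bp
Sorted largest to smallest: 839, 585, 290 bp.

839, 585, 290 bp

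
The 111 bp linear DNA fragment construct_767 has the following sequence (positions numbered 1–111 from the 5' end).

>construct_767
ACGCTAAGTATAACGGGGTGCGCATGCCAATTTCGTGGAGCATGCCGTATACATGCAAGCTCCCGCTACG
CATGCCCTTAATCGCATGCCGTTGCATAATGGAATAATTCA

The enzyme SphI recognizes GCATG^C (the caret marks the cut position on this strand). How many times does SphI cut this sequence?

GCATGC occurs starting at positions 22, 40, 70, 84.
SphI cuts at 4 sites.

4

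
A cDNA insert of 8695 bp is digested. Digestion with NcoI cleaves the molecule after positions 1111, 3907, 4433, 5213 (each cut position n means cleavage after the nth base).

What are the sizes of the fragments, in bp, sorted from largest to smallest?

3482, 2796, 1111, 780, 526 bp

Linear molecule, 4 cuts → 5 fragments:
  1111 − 0 = 1111 bp
  3907 − 1111 = 2796 bp
  4433 − 3907 = 526 bp
  5213 − 4433 = 780 bp
  8695 − 5213 = 3482 bp
Sorted largest to smallest: 3482, 2796, 1111, 780, 526 bp.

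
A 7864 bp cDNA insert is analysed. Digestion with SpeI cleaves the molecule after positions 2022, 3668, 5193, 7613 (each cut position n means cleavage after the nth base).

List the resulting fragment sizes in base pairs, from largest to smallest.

2420, 2022, 1646, 1525, 251 bp

Linear molecule, 4 cuts → 5 fragments:
  2022 − 0 = 2022 bp
  3668 − 2022 = 1646 bp
  5193 − 3668 = 1525 bp
  7613 − 5193 = 2420 bp
  7864 − 7613 = 251 bp
Sorted largest to smallest: 2420, 2022, 1646, 1525, 251 bp.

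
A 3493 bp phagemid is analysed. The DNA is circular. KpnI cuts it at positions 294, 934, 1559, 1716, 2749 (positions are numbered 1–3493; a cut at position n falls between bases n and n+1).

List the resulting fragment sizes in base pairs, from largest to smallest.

1038, 1033, 640, 625, 157 bp

Circular molecule, 5 cuts → 5 fragments:
  934 − 294 = 640 bp
  1559 − 934 = 625 bp
  1716 − 1559 = 157 bp
  2749 − 1716 = 1033 bp
  wrap: 3493 − 2749 + 294 = 1038 bp
Sorted largest to smallest: 1038, 1033, 640, 625, 157 bp.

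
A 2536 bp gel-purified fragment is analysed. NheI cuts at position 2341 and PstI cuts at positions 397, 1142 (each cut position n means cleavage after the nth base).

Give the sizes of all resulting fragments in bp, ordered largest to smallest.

Combined cut positions (sorted): 397, 1142, 2341.
Linear molecule, 3 cuts → 4 fragments:
  397 − 0 = 397 bp
  1142 − 397 = 745 bp
  2341 − 1142 = 1199 bp
  2536 − 2341 = 195 bp
Sorted largest to smallest: 1199, 745, 397, 195 bp.

1199, 745, 397, 195 bp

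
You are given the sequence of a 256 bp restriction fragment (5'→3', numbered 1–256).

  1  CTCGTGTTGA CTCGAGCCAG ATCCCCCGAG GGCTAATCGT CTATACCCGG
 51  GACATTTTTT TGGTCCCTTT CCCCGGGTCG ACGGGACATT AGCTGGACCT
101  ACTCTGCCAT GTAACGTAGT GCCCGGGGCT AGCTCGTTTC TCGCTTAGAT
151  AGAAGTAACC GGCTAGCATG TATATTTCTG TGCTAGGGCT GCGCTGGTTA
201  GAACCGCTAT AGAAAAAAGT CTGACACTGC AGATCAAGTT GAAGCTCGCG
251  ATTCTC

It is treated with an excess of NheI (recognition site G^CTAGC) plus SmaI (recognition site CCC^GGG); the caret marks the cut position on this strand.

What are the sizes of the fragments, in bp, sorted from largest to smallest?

NheI sites (GCTAGC) start at positions 128, 162.
NheI cuts after the first base of each site, so after positions 128, 162.
SmaI sites (CCCGGG) start at positions 46, 72, 122.
SmaI cuts after base 3 of each site, so after positions 48, 74, 124.
Combined cut positions: 48, 74, 124, 128, 162.
Linear molecule, 5 cuts → 6 fragments:
  1–48 → 48 bp
  49–74 → 26 bp
  75–124 → 50 bp
  125–128 → 4 bp
  129–162 → 34 bp
  163–256 → 94 bp
Sorted largest to smallest: 94, 50, 48, 34, 26, 4 bp.

94, 50, 48, 34, 26, 4 bp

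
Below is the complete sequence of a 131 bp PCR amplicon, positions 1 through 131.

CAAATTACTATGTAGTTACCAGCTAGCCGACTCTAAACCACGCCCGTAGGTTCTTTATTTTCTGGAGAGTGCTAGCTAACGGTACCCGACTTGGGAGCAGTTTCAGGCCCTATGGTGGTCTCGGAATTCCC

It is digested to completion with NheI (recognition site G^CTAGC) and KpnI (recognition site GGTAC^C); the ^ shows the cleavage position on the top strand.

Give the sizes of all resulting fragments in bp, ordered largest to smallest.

49, 46, 22, 14 bp

NheI sites (GCTAGC) start at positions 22, 71.
NheI cuts after the first base of each site, so after positions 22, 71.
The KpnI site (GGTACC) starts at position 81.
KpnI cuts after base 5 of each site (before the last base), so after position 85.
Combined cut positions: 22, 71, 85.
Linear molecule, 3 cuts → 4 fragments:
  1–22 → 22 bp
  23–71 → 49 bp
  72–85 → 14 bp
  86–131 → 46 bp
Sorted largest to smallest: 49, 46, 22, 14 bp.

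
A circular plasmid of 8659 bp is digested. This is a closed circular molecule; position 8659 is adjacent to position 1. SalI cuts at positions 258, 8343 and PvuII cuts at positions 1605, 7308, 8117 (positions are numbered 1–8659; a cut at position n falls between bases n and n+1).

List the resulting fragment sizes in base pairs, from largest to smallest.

5703, 1347, 809, 574, 226 bp

Combined cut positions (sorted): 258, 1605, 7308, 8117, 8343.
Circular molecule, 5 cuts → 5 fragments:
  1605 − 258 = 1347 bp
  7308 − 1605 = 5703 bp
  8117 − 7308 = 809 bp
  8343 − 8117 = 226 bp
  wrap: 8659 − 8343 + 258 = 574 bp
Sorted largest to smallest: 5703, 1347, 809, 574, 226 bp.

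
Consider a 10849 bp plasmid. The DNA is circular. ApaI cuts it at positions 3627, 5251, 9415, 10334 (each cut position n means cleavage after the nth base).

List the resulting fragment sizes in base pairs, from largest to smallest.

Circular molecule, 4 cuts → 4 fragments:
  5251 − 3627 = 1624 bp
  9415 − 5251 = 4164 bp
  10334 − 9415 = 919 bp
  wrap: 10849 − 10334 + 3627 = 4142 bp
Sorted largest to smallest: 4164, 4142, 1624, 919 bp.

4164, 4142, 1624, 919 bp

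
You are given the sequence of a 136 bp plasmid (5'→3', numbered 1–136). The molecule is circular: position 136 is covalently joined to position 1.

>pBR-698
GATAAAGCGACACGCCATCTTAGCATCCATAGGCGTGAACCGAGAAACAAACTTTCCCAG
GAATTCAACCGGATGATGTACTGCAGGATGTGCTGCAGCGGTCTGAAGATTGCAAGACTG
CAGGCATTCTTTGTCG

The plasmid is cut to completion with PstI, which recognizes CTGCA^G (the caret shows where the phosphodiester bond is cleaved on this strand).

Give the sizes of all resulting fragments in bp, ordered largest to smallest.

PstI sites (CTGCAG) start at positions 81, 93, 118.
PstI cuts after base 5 of each site (before the last base), so after positions 85, 97, 122.
Circular molecule, 3 cuts → 3 fragments:
  86–97 → 12 bp
  98–122 → 25 bp
  123–136 then 1–85 → 14 + 85 = 99 bp
Sorted largest to smallest: 99, 25, 12 bp.

99, 25, 12 bp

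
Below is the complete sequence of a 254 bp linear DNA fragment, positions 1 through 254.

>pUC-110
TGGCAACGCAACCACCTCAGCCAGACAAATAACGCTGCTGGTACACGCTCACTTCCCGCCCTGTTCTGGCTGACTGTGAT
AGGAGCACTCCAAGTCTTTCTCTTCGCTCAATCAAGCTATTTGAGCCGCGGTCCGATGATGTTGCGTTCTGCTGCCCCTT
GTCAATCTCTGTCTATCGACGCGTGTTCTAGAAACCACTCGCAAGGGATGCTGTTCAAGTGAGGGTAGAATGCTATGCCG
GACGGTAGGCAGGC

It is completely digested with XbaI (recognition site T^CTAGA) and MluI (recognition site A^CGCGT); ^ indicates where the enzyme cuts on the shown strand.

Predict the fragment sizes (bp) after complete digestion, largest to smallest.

179, 67, 8 bp

The XbaI site (TCTAGA) starts at position 187.
XbaI cuts after the first base of each site, so after position 187.
The MluI site (ACGCGT) starts at position 179.
MluI cuts after the first base of each site, so after position 179.
Combined cut positions: 179, 187.
Linear molecule, 2 cuts → 3 fragments:
  1–179 → 179 bp
  180–187 → 8 bp
  188–254 → 67 bp
Sorted largest to smallest: 179, 67, 8 bp.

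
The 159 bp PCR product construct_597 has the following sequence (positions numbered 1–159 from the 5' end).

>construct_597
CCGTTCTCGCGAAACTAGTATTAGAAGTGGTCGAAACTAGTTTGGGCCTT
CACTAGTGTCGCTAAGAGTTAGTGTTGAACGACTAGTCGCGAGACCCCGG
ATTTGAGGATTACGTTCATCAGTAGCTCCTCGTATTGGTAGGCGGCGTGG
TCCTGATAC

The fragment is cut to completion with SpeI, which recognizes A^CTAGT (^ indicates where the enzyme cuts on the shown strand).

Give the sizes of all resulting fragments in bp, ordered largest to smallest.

SpeI sites (ACTAGT) start at positions 14, 36, 52, 82.
SpeI cuts after the first base of each site, so after positions 14, 36, 52, 82.
Linear molecule, 4 cuts → 5 fragments:
  1–14 → 14 bp
  15–36 → 22 bp
  37–52 → 16 bp
  53–82 → 30 bp
  83–159 → 77 bp
Sorted largest to smallest: 77, 30, 22, 16, 14 bp.

77, 30, 22, 16, 14 bp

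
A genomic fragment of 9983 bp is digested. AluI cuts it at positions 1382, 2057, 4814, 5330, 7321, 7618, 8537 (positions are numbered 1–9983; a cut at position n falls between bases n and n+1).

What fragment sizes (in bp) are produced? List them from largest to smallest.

Linear molecule, 7 cuts → 8 fragments:
  1382 − 0 = 1382 bp
  2057 − 1382 = 675 bp
  4814 − 2057 = 2757 bp
  5330 − 4814 = 516 bp
  7321 − 5330 = 1991 bp
  7618 − 7321 = 297 bp
  8537 − 7618 = 919 bp
  9983 − 8537 = 1446 bp
Sorted largest to smallest: 2757, 1991, 1446, 1382, 919, 675, 516, 297 bp.

2757, 1991, 1446, 1382, 919, 675, 516, 297 bp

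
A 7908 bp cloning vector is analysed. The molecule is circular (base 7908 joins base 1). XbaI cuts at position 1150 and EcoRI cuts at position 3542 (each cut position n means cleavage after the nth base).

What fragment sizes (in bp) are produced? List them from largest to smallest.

Combined cut positions (sorted): 1150, 3542.
Circular molecule, 2 cuts → 2 fragments:
  3542 − 1150 = 2392 bp
  wrap: 7908 − 3542 + 1150 = 5516 bp
Sorted largest to smallest: 5516, 2392 bp.

5516, 2392 bp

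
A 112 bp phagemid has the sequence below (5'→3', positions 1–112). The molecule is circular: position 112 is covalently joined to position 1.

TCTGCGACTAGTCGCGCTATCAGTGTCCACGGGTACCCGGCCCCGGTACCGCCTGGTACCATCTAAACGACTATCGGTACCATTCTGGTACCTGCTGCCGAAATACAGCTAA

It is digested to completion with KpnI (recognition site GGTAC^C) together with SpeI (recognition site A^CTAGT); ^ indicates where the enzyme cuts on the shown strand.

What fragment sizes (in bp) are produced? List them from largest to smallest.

KpnI sites (GGTACC) start at positions 32, 45, 55, 76, 87.
KpnI cuts after base 5 of each site (before the last base), so after positions 36, 49, 59, 80, 91.
The SpeI site (ACTAGT) starts at position 7.
SpeI cuts after the first base of each site, so after position 7.
Combined cut positions: 7, 36, 49, 59, 80, 91.
Circular molecule, 6 cuts → 6 fragments:
  8–36 → 29 bp
  37–49 → 13 bp
  50–59 → 10 bp
  60–80 → 21 bp
  81–91 → 11 bp
  92–112 then 1–7 → 21 + 7 = 28 bp
Sorted largest to smallest: 29, 28, 21, 13, 11, 10 bp.

29, 28, 21, 13, 11, 10 bp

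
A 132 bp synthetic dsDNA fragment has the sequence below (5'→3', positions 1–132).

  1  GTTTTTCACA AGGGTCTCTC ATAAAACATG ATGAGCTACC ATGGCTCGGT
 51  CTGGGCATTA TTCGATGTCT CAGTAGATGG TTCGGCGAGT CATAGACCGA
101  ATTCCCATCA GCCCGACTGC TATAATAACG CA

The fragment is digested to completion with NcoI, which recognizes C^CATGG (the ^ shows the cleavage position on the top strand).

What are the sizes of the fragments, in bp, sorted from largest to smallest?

93, 39 bp

The NcoI site (CCATGG) starts at position 39.
NcoI cuts after the first base of each site, so after position 39.
Linear molecule, 1 cut → 2 fragments:
  1–39 → 39 bp
  40–132 → 93 bp
Sorted largest to smallest: 93, 39 bp.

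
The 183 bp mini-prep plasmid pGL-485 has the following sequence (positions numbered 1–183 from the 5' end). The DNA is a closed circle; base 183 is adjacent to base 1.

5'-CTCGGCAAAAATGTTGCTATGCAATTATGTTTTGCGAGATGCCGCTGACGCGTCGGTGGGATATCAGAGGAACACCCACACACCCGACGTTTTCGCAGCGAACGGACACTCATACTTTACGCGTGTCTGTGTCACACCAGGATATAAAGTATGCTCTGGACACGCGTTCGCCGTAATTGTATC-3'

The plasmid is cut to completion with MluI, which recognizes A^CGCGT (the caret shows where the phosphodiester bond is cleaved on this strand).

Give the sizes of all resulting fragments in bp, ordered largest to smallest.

71, 69, 43 bp

MluI sites (ACGCGT) start at positions 48, 119, 162.
MluI cuts after the first base of each site, so after positions 48, 119, 162.
Circular molecule, 3 cuts → 3 fragments:
  49–119 → 71 bp
  120–162 → 43 bp
  163–183 then 1–48 → 21 + 48 = 69 bp
Sorted largest to smallest: 71, 69, 43 bp.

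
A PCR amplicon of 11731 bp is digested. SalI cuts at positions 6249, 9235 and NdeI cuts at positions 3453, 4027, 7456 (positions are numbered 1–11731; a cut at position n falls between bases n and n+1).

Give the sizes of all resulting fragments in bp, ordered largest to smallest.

3453, 2496, 2222, 1779, 1207, 574 bp

Combined cut positions (sorted): 3453, 4027, 6249, 7456, 9235.
Linear molecule, 5 cuts → 6 fragments:
  3453 − 0 = 3453 bp
  4027 − 3453 = 574 bp
  6249 − 4027 = 2222 bp
  7456 − 6249 = 1207 bp
  9235 − 7456 = 1779 bp
  11731 − 9235 = 2496 bp
Sorted largest to smallest: 3453, 2496, 2222, 1779, 1207, 574 bp.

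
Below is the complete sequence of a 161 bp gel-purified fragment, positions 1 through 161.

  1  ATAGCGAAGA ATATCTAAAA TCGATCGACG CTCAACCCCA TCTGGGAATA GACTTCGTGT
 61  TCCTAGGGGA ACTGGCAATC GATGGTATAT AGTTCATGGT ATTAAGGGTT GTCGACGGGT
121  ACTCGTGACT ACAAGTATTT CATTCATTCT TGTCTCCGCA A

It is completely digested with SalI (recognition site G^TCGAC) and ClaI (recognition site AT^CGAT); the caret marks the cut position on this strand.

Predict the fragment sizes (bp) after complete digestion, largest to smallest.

58, 50, 32, 21 bp

The SalI site (GTCGAC) starts at position 111.
SalI cuts after the first base of each site, so after position 111.
ClaI sites (ATCGAT) start at positions 20, 78.
ClaI cuts after base 2 of each site, so after positions 21, 79.
Combined cut positions: 21, 79, 111.
Linear molecule, 3 cuts → 4 fragments:
  1–21 → 21 bp
  22–79 → 58 bp
  80–111 → 32 bp
  112–161 → 50 bp
Sorted largest to smallest: 58, 50, 32, 21 bp.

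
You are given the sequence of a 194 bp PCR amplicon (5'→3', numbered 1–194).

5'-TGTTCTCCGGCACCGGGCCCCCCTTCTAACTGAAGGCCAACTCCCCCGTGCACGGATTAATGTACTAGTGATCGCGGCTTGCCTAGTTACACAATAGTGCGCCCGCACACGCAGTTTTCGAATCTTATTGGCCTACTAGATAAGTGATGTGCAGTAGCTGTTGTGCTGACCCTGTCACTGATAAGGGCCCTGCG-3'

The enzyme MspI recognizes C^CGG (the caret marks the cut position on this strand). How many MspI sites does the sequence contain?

2

CCGG occurs starting at positions 7, 13.
MspI cuts at 2 sites.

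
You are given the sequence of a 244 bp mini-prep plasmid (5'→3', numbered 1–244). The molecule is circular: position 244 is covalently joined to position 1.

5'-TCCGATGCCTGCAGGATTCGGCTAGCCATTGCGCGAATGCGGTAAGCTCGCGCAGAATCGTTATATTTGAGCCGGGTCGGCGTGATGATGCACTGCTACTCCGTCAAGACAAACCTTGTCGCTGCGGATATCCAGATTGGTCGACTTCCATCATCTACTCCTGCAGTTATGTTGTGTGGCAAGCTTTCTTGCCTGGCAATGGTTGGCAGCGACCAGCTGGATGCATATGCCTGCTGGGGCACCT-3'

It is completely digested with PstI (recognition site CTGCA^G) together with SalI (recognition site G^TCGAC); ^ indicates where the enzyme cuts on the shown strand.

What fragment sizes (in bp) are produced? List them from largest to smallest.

127, 92, 25 bp

PstI sites (CTGCAG) start at positions 9, 161.
PstI cuts after base 5 of each site (before the last base), so after positions 13, 165.
The SalI site (GTCGAC) starts at position 140.
SalI cuts after the first base of each site, so after position 140.
Combined cut positions: 13, 140, 165.
Circular molecule, 3 cuts → 3 fragments:
  14–140 → 127 bp
  141–165 → 25 bp
  166–244 then 1–13 → 79 + 13 = 92 bp
Sorted largest to smallest: 127, 92, 25 bp.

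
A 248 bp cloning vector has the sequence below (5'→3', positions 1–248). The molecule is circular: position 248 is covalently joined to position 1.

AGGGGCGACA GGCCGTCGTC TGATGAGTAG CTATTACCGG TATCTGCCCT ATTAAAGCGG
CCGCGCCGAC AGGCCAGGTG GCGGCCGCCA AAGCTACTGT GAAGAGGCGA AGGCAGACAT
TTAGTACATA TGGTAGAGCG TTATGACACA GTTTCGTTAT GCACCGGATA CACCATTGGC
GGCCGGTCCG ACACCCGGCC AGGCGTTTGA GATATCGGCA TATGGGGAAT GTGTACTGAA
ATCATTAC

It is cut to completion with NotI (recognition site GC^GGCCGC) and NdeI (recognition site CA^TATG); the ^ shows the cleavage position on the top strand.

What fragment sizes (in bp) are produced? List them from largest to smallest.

NotI sites (GCGGCCGC) start at positions 57, 81.
NotI cuts after base 2 of each site, so after positions 58, 82.
NdeI sites (CATATG) start at positions 127, 219.
NdeI cuts after base 2 of each site, so after positions 128, 220.
Combined cut positions: 58, 82, 128, 220.
Circular molecule, 4 cuts → 4 fragments:
  59–82 → 24 bp
  83–128 → 46 bp
  129–220 → 92 bp
  221–248 then 1–58 → 28 + 58 = 86 bp
Sorted largest to smallest: 92, 86, 46, 24 bp.

92, 86, 46, 24 bp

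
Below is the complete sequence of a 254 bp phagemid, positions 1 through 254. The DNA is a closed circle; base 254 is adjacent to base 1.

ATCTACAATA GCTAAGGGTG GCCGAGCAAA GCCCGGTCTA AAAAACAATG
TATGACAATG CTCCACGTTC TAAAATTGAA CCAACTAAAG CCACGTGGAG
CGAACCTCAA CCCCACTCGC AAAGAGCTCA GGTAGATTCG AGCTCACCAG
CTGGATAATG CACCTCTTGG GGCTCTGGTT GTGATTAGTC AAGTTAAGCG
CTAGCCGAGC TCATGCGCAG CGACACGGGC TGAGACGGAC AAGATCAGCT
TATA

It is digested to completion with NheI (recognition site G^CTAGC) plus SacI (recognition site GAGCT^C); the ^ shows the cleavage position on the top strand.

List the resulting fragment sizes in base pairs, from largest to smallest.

The NheI site (GCTAGC) starts at position 200.
NheI cuts after the first base of each site, so after position 200.
SacI sites (GAGCTC) start at positions 124, 140, 207.
SacI cuts after base 5 of each site (before the last base), so after positions 128, 144, 211.
Combined cut positions: 128, 144, 200, 211.
Circular molecule, 4 cuts → 4 fragments:
  129–144 → 16 bp
  145–200 → 56 bp
  201–211 → 11 bp
  212–254 then 1–128 → 43 + 128 = 171 bp
Sorted largest to smallest: 171, 56, 16, 11 bp.

171, 56, 16, 11 bp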